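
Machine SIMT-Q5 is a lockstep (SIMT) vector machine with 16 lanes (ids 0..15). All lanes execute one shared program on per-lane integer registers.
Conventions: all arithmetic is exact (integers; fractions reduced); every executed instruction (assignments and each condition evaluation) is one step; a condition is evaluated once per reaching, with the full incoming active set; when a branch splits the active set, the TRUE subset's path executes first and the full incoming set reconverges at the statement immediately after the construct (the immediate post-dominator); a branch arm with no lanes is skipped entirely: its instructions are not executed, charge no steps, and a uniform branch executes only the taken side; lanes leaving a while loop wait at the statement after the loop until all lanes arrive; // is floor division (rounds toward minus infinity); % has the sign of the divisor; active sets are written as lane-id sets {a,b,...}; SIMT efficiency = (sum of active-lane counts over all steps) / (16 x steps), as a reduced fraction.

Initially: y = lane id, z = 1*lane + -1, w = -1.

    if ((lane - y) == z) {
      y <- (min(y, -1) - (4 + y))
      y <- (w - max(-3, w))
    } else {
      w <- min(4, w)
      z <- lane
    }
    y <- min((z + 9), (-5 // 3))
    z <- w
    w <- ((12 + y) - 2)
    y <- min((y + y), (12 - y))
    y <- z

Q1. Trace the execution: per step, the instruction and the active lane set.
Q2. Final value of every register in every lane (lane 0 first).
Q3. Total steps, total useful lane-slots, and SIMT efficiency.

step 0: eval ((lane - y) == z)       {0,1,2,3,4,5,6,7,8,9,10,11,12,13,14,15}
step 1: y <- (min(y, -1) - (4 + y))  {1}
step 2: y <- (w - max(-3, w))        {1}
step 3: w <- min(4, w)               {0,2,3,4,5,6,7,8,9,10,11,12,13,14,15}
step 4: z <- lane                    {0,2,3,4,5,6,7,8,9,10,11,12,13,14,15}
step 5: y <- min((z + 9), (-5 // 3)) {0,1,2,3,4,5,6,7,8,9,10,11,12,13,14,15}
step 6: z <- w                       {0,1,2,3,4,5,6,7,8,9,10,11,12,13,14,15}
step 7: w <- ((12 + y) - 2)          {0,1,2,3,4,5,6,7,8,9,10,11,12,13,14,15}
step 8: y <- min((y + y), (12 - y))  {0,1,2,3,4,5,6,7,8,9,10,11,12,13,14,15}
step 9: y <- z                       {0,1,2,3,4,5,6,7,8,9,10,11,12,13,14,15}

Answer: 10 steps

y: -1,-1,-1,-1,-1,-1,-1,-1,-1,-1,-1,-1,-1,-1,-1,-1
z: -1,-1,-1,-1,-1,-1,-1,-1,-1,-1,-1,-1,-1,-1,-1,-1
w: 8,8,8,8,8,8,8,8,8,8,8,8,8,8,8,8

steps = 10; useful = 128; efficiency = 128/160 = 4/5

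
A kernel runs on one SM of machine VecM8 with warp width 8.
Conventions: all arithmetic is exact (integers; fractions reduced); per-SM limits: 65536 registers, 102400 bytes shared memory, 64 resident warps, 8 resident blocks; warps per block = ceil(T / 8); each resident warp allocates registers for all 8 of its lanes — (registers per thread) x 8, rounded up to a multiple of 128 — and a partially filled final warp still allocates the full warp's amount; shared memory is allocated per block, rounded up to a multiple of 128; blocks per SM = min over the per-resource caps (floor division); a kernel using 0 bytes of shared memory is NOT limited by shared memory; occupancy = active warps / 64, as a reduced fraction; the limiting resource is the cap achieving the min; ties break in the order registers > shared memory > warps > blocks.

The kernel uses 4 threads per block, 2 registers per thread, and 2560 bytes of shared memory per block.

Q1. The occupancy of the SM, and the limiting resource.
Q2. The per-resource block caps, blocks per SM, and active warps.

Answer: occupancy 1/8, limited by blocks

registers: 512 blocks
shared memory: 40 blocks
warps: 64 blocks
blocks: 8 blocks

Answer: 8 blocks, 8 active warps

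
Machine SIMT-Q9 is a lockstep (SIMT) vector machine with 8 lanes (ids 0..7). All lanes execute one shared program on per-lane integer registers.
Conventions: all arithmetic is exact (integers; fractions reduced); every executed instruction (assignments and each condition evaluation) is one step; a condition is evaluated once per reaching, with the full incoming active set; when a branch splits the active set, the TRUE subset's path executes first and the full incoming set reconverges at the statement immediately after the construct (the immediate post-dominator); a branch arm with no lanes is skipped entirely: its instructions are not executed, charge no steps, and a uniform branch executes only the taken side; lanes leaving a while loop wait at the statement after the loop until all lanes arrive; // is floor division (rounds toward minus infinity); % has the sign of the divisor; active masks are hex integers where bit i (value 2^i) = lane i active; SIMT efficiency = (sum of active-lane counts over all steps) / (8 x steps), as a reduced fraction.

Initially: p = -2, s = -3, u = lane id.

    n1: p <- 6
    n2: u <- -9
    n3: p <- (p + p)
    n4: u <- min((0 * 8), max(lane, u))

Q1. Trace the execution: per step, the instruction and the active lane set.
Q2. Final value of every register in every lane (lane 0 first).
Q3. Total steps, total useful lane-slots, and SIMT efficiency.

step 0: p <- 6                       0xff
step 1: u <- -9                      0xff
step 2: p <- (p + p)                 0xff
step 3: u <- min((0 * 8), max(lane, u)) 0xff

Answer: 4 steps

p: 12,12,12,12,12,12,12,12
s: -3,-3,-3,-3,-3,-3,-3,-3
u: 0,0,0,0,0,0,0,0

steps = 4; useful = 32; efficiency = 32/32 = 1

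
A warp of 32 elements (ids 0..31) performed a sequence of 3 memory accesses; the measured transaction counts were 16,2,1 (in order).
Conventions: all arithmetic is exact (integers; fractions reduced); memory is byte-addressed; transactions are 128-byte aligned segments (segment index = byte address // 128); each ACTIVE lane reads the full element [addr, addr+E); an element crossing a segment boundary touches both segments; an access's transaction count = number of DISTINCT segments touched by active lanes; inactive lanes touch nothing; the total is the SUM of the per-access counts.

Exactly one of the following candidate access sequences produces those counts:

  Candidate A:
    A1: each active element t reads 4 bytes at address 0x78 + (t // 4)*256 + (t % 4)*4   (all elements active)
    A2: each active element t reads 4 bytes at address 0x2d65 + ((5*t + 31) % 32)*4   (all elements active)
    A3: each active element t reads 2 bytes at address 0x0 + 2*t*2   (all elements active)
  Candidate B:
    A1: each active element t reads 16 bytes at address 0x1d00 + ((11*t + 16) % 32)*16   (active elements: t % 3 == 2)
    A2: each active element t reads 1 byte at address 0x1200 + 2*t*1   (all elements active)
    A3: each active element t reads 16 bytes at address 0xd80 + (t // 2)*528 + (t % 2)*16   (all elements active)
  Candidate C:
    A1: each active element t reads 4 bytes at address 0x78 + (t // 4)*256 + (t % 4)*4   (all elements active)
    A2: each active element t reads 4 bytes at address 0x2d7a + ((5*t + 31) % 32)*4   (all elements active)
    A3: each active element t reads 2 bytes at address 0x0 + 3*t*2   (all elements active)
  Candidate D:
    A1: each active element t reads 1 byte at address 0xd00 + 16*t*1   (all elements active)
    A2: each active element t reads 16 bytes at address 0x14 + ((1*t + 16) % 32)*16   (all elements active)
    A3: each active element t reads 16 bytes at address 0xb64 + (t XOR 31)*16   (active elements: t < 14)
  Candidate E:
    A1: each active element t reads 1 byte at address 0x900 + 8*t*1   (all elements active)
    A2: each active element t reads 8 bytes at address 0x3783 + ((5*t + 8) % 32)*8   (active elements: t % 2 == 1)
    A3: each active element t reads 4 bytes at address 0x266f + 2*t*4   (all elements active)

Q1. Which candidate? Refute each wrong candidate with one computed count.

B: A1 gives 2 transactions, not 16
C: A3 gives 2 transactions, not 1
D: A1 gives 4 transactions, not 16
E: A1 gives 2 transactions, not 16
A: all counts match (16,2,1)

Answer: A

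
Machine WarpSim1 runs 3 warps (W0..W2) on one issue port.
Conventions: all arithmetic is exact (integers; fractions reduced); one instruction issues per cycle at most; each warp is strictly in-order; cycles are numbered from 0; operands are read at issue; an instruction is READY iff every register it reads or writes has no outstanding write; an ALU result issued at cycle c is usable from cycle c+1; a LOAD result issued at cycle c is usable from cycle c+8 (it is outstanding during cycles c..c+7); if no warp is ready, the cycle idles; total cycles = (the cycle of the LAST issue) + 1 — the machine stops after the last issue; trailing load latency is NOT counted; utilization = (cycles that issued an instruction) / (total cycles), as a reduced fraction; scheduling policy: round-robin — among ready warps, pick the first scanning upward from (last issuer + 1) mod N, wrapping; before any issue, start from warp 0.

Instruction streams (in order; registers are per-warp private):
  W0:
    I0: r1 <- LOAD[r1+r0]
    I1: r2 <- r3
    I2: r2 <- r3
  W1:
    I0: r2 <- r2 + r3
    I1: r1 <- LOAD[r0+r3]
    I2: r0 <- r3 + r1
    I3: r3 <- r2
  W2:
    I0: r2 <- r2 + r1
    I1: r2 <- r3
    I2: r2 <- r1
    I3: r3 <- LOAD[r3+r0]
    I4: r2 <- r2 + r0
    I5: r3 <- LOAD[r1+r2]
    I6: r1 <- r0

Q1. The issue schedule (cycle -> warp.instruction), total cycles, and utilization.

cycle 0: W0.I0
cycle 1: W1.I0
cycle 2: W2.I0
cycle 3: W0.I1
cycle 4: W1.I1
cycle 5: W2.I1
cycle 6: W0.I2
cycle 7: W2.I2
cycle 8: W2.I3
cycle 9: W2.I4
cycle 10: idle
cycle 11: idle
cycle 12: W1.I2
cycle 13: W1.I3
cycle 14: idle
cycle 15: idle
cycle 16: W2.I5
cycle 17: W2.I6

Answer: 18 cycles, utilization 7/9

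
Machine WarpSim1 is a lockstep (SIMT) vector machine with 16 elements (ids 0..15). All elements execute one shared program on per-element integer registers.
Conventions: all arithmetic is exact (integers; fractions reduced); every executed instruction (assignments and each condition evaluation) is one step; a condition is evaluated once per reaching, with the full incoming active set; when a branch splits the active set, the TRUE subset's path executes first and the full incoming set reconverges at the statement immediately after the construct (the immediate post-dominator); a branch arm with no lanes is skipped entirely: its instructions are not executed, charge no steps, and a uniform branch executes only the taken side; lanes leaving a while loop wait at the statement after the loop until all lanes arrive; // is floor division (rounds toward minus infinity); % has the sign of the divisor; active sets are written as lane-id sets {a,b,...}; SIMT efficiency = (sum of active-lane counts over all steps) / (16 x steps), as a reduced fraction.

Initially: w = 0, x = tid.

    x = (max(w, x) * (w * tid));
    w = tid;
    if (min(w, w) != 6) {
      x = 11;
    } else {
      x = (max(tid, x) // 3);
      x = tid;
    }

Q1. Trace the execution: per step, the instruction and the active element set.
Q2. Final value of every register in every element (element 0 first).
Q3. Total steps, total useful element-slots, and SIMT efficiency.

step 0: x <- (max(w, x) * (w * tid)) {0,1,2,3,4,5,6,7,8,9,10,11,12,13,14,15}
step 1: w <- tid                     {0,1,2,3,4,5,6,7,8,9,10,11,12,13,14,15}
step 2: eval (min(w, w) != 6)        {0,1,2,3,4,5,6,7,8,9,10,11,12,13,14,15}
step 3: x <- 11                      {0,1,2,3,4,5,7,8,9,10,11,12,13,14,15}
step 4: x <- (max(tid, x) // 3)      {6}
step 5: x <- tid                     {6}

Answer: 6 steps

w: 0,1,2,3,4,5,6,7,8,9,10,11,12,13,14,15
x: 11,11,11,11,11,11,6,11,11,11,11,11,11,11,11,11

steps = 6; useful = 65; efficiency = 65/96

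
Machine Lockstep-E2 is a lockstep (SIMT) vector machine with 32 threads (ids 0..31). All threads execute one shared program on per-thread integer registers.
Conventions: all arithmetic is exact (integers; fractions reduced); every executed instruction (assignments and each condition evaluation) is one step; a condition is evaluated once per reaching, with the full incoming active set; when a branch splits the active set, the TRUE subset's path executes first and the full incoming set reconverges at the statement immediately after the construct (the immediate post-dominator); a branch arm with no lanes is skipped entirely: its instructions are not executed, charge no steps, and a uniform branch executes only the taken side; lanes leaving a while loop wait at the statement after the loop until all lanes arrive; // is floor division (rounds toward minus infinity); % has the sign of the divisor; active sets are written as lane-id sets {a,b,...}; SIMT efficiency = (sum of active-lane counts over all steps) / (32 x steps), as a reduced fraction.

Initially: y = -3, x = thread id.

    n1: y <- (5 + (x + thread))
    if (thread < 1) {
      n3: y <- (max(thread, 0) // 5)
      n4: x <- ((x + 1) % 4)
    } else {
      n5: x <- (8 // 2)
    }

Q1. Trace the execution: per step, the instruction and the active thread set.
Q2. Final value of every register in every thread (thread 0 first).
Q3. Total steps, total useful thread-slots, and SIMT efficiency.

step 0: y <- (5 + (x + thread))      {0,1,2,3,4,5,6,7,8,9,10,11,12,13,14,15,16,17,18,19,20,21,22,23,24,25,26,27,28,29,30,31}
step 1: eval (thread < 1)            {0,1,2,3,4,5,6,7,8,9,10,11,12,13,14,15,16,17,18,19,20,21,22,23,24,25,26,27,28,29,30,31}
step 2: y <- (max(thread, 0) // 5)   {0}
step 3: x <- ((x + 1) % 4)           {0}
step 4: x <- (8 // 2)                {1,2,3,4,5,6,7,8,9,10,11,12,13,14,15,16,17,18,19,20,21,22,23,24,25,26,27,28,29,30,31}

Answer: 5 steps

y: 0,7,9,11,13,15,17,19,21,23,25,27,29,31,33,35,37,39,41,43,45,47,49,51,53,55,57,59,61,63,65,67
x: 1,4,4,4,4,4,4,4,4,4,4,4,4,4,4,4,4,4,4,4,4,4,4,4,4,4,4,4,4,4,4,4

steps = 5; useful = 97; efficiency = 97/160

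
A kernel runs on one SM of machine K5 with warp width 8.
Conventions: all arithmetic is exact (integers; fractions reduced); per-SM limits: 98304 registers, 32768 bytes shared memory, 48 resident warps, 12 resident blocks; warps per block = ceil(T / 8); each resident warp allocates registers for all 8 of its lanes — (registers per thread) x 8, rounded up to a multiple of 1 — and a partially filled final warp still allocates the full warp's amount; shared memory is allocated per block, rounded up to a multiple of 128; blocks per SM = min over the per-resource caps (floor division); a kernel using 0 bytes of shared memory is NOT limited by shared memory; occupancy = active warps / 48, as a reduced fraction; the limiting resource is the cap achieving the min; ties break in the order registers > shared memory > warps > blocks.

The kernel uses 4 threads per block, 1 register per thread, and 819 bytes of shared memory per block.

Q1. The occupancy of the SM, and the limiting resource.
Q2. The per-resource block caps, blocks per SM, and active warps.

Answer: occupancy 1/4, limited by blocks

registers: 12288 blocks
shared memory: 36 blocks
warps: 48 blocks
blocks: 12 blocks

Answer: 12 blocks, 12 active warps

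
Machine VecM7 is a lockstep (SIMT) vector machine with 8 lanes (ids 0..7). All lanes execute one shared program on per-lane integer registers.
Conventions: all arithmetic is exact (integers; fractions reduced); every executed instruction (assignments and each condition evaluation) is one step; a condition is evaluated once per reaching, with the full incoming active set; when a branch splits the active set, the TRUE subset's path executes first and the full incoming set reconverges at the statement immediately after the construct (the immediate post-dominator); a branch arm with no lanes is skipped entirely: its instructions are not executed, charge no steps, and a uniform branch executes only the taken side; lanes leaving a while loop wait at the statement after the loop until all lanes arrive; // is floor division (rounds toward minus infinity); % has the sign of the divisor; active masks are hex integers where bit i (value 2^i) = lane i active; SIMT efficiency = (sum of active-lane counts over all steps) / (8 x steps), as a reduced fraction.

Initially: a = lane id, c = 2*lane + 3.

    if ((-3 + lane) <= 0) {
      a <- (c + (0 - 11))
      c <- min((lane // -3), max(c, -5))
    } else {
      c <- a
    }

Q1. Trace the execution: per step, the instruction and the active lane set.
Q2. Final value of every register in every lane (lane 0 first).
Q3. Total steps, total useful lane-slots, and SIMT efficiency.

step 0: eval ((-3 + lane) <= 0)      0xff
step 1: a <- (c + (0 - 11))          0x0f
step 2: c <- min((lane // -3), max(c, -5)) 0x0f
step 3: c <- a                       0xf0

Answer: 4 steps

a: -8,-6,-4,-2,4,5,6,7
c: 0,-1,-1,-1,4,5,6,7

steps = 4; useful = 20; efficiency = 20/32 = 5/8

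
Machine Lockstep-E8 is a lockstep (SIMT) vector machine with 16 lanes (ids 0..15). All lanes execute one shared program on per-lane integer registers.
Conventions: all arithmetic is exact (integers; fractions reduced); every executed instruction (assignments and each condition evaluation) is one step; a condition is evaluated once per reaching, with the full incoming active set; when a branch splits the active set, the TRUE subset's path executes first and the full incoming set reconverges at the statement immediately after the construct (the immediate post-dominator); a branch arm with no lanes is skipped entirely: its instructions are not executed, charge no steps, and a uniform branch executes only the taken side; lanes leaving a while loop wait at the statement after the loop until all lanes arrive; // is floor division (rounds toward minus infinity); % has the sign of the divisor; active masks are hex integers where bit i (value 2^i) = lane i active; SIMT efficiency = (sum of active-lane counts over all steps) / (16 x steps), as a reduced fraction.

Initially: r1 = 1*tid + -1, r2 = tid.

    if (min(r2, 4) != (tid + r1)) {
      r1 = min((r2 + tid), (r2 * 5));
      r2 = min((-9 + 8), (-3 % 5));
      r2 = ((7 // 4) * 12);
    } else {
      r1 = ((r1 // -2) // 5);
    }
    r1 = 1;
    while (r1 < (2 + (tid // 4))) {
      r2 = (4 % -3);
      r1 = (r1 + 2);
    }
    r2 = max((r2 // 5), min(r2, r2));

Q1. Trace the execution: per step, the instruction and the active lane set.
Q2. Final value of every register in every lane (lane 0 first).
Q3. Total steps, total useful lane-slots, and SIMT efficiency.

step 0: eval (min(r2, 4) != (tid + r1)) 0xffff
step 1: r1 <- min((r2 + tid), (r2 * 5)) 0xfffd
step 2: r2 <- min((-9 + 8), (-3 % 5)) 0xfffd
step 3: r2 <- ((7 // 4) * 12)        0xfffd
step 4: r1 <- ((r1 // -2) // 5)      0x0002
step 5: r1 <- 1                      0xffff
step 6: eval (r1 < (2 + (tid // 4))) 0xffff
step 7: r2 <- (4 % -3)               0xffff
step 8: r1 <- (r1 + 2)               0xffff
step 9: eval (r1 < (2 + (tid // 4))) 0xffff
step 10: r2 <- (4 % -3)               0xff00
step 11: r1 <- (r1 + 2)               0xff00
step 12: eval (r1 < (2 + (tid // 4))) 0xff00
step 13: r2 <- max((r2 // 5), min(r2, r2)) 0xffff

Answer: 14 steps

r1: 3,3,3,3,3,3,3,3,5,5,5,5,5,5,5,5
r2: -1,-1,-1,-1,-1,-1,-1,-1,-1,-1,-1,-1,-1,-1,-1,-1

steps = 14; useful = 182; efficiency = 182/224 = 13/16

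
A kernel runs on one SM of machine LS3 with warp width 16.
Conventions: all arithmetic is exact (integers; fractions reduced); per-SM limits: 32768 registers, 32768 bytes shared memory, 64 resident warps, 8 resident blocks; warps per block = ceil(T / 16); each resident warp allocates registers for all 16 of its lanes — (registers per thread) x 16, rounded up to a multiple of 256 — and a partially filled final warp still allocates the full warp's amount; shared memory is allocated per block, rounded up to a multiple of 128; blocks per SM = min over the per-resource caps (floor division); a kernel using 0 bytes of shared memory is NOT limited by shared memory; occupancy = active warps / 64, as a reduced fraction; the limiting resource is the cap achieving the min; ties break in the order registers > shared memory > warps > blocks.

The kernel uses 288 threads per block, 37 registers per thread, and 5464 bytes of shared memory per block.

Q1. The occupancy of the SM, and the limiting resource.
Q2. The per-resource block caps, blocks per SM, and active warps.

Answer: occupancy 9/16, limited by registers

registers: 2 blocks
shared memory: 5 blocks
warps: 3 blocks
blocks: 8 blocks

Answer: 2 blocks, 36 active warps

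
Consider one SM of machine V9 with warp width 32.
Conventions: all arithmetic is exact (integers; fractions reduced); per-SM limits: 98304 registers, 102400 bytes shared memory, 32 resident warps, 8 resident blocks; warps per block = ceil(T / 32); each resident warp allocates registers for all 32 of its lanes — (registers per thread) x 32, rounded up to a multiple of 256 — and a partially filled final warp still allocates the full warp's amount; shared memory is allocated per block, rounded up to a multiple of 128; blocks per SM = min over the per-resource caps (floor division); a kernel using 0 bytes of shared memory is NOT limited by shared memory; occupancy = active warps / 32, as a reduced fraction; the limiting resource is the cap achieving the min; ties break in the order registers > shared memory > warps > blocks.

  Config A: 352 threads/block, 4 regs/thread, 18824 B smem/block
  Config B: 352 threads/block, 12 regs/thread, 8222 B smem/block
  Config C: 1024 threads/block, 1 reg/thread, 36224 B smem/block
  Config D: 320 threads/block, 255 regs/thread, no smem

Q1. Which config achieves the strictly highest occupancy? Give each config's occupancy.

occupancies: A 11/16, B 11/16, C 1, D 5/16

Answer: C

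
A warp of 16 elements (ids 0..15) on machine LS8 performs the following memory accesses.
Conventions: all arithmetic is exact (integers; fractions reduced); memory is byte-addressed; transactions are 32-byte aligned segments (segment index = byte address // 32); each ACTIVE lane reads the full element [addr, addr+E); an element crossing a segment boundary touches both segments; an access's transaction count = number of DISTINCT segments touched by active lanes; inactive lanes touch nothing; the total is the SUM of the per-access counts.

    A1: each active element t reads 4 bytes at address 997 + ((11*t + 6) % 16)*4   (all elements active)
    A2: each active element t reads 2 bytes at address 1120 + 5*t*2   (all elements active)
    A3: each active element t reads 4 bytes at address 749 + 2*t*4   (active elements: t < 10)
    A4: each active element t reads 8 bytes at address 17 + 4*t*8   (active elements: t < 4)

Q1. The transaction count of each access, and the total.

A1: 3 transactions
A2: 5 transactions
A3: 3 transactions
A4: 4 transactions

Answer: 3,5,3,4; total 15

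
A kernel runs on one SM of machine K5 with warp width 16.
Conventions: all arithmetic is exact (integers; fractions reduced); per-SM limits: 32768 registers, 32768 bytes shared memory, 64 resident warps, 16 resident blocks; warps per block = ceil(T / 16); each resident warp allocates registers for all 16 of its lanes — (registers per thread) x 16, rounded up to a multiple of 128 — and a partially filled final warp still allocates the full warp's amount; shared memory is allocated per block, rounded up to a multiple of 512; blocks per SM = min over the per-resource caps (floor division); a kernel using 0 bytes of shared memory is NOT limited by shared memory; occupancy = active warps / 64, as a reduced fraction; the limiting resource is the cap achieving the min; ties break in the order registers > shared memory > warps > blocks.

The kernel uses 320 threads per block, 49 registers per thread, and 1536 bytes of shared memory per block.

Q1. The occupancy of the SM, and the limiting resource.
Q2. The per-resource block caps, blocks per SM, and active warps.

Answer: occupancy 5/16, limited by registers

registers: 1 block
shared memory: 21 blocks
warps: 3 blocks
blocks: 16 blocks

Answer: 1 block, 20 active warps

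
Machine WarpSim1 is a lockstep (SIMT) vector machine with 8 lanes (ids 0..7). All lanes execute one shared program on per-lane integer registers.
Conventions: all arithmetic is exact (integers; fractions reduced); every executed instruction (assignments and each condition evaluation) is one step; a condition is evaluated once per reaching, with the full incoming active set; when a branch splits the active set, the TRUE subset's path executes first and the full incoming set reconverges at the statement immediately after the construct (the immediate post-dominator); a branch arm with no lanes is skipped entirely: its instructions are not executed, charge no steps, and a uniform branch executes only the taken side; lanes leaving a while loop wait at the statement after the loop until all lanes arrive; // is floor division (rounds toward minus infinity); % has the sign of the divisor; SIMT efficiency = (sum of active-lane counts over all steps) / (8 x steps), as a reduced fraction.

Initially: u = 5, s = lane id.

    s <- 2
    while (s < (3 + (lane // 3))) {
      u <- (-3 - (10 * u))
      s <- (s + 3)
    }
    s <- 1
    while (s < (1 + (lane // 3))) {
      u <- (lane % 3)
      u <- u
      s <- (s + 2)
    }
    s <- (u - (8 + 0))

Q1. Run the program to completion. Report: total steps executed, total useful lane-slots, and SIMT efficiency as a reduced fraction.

Answer: 12 steps, 84 useful, 7/8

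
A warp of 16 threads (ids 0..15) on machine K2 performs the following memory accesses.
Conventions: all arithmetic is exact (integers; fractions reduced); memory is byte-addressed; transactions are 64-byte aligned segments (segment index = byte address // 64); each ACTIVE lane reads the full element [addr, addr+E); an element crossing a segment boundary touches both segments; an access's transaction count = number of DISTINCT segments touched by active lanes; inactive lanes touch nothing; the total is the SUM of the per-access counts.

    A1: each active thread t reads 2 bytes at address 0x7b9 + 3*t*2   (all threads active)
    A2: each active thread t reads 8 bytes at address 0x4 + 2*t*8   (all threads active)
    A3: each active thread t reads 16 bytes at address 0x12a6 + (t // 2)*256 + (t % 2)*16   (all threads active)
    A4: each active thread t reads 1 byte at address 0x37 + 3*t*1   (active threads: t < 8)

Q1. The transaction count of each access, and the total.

A1: 3 transactions
A2: 4 transactions
A3: 16 transactions
A4: 2 transactions

Answer: 3,4,16,2; total 25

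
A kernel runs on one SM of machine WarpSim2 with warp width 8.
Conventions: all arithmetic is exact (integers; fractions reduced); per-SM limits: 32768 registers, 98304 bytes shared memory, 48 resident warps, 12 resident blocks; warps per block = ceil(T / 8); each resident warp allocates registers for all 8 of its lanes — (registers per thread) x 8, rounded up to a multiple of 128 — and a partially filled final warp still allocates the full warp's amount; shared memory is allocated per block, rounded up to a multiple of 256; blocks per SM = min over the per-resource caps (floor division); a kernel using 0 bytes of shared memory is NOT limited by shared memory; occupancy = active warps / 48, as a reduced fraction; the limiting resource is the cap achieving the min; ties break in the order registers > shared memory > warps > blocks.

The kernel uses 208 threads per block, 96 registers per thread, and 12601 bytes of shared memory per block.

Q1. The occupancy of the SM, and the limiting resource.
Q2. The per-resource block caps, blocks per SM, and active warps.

Answer: occupancy 13/24, limited by registers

registers: 1 block
shared memory: 7 blocks
warps: 1 block
blocks: 12 blocks

Answer: 1 block, 26 active warps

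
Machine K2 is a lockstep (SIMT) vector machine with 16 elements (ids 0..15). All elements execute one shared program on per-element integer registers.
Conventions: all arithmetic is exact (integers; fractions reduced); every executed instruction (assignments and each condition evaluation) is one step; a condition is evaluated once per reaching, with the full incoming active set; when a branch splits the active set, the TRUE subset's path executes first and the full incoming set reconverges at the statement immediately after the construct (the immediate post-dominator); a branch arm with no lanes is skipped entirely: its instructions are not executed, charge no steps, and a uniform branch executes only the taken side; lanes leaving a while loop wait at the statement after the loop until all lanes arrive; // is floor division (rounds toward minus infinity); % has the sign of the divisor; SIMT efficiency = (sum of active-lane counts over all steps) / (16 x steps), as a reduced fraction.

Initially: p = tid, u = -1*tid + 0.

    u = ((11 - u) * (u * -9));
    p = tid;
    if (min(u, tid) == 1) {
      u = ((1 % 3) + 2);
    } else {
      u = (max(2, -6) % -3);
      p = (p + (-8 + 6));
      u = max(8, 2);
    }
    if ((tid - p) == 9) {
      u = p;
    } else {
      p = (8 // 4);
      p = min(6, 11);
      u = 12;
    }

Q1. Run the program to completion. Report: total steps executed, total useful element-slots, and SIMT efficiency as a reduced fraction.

Answer: 11 steps, 158 useful, 79/88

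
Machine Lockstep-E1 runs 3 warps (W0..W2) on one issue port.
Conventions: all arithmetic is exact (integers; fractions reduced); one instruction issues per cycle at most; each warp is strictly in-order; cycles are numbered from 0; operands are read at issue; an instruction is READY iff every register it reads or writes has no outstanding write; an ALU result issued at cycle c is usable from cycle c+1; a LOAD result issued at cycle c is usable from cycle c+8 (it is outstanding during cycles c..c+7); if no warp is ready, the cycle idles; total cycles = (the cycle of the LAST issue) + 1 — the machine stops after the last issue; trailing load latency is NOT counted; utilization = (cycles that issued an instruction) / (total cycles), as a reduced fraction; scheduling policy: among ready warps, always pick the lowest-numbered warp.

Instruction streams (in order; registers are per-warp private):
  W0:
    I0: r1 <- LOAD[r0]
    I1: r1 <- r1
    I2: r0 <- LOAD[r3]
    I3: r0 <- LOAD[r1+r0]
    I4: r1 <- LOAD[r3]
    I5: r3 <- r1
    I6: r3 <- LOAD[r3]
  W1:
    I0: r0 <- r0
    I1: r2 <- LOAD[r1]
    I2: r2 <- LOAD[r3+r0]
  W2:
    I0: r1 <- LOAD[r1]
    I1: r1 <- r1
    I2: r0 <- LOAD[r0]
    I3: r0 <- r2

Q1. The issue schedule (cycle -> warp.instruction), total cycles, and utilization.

cycle 0: W0.I0
cycle 1: W1.I0
cycle 2: W1.I1
cycle 3: W2.I0
cycle 4: idle
cycle 5: idle
cycle 6: idle
cycle 7: idle
cycle 8: W0.I1
cycle 9: W0.I2
cycle 10: W1.I2
cycle 11: W2.I1
cycle 12: W2.I2
cycle 13: idle
cycle 14: idle
cycle 15: idle
cycle 16: idle
cycle 17: W0.I3
cycle 18: W0.I4
cycle 19: idle
cycle 20: W2.I3
cycle 21: idle
cycle 22: idle
cycle 23: idle
cycle 24: idle
cycle 25: idle
cycle 26: W0.I5
cycle 27: W0.I6

Answer: 28 cycles, utilization 1/2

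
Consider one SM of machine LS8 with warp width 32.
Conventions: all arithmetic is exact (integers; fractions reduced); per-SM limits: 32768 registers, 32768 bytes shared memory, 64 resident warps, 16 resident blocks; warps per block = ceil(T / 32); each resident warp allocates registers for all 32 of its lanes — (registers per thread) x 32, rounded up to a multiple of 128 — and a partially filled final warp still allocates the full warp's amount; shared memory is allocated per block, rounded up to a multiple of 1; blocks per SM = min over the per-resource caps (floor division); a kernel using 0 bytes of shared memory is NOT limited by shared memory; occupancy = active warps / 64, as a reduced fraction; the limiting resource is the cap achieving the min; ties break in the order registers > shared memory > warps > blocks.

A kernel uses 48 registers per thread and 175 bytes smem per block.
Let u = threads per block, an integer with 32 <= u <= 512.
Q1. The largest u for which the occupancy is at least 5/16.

Answer: u = 320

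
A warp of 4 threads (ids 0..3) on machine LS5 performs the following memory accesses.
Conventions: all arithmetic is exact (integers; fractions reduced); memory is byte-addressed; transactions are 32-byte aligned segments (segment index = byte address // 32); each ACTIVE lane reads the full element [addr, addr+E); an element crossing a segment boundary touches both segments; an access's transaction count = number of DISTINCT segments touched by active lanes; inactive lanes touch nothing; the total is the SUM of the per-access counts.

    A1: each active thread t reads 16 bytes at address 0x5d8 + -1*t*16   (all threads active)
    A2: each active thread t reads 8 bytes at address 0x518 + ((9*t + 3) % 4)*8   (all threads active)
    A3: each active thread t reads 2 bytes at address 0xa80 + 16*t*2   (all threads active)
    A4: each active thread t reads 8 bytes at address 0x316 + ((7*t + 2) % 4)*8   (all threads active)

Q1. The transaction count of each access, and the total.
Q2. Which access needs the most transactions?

A1: 3 transactions
A2: 2 transactions
A3: 4 transactions
A4: 2 transactions

Answer: 3,2,4,2; total 11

Answer: A3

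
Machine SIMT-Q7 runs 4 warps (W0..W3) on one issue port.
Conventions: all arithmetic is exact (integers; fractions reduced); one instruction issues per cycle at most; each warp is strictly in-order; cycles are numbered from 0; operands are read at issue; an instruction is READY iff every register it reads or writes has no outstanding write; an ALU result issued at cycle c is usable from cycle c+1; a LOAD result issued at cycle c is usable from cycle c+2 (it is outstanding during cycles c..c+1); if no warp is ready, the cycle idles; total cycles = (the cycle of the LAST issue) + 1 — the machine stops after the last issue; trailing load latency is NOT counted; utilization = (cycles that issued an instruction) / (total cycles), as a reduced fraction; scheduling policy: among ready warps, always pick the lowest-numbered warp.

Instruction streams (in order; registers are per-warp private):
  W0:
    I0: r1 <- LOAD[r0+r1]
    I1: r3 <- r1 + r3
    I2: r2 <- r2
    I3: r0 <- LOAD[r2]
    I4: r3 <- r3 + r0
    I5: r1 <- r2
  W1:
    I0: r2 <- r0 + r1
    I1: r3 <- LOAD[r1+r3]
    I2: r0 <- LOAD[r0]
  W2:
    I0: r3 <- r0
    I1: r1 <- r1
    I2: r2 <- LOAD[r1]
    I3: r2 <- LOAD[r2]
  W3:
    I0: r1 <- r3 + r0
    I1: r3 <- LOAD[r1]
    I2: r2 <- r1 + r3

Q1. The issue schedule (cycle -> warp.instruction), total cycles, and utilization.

cycle 0: W0.I0
cycle 1: W1.I0
cycle 2: W0.I1
cycle 3: W0.I2
cycle 4: W0.I3
cycle 5: W1.I1
cycle 6: W0.I4
cycle 7: W0.I5
cycle 8: W1.I2
cycle 9: W2.I0
cycle 10: W2.I1
cycle 11: W2.I2
cycle 12: W3.I0
cycle 13: W2.I3
cycle 14: W3.I1
cycle 15: idle
cycle 16: W3.I2

Answer: 17 cycles, utilization 16/17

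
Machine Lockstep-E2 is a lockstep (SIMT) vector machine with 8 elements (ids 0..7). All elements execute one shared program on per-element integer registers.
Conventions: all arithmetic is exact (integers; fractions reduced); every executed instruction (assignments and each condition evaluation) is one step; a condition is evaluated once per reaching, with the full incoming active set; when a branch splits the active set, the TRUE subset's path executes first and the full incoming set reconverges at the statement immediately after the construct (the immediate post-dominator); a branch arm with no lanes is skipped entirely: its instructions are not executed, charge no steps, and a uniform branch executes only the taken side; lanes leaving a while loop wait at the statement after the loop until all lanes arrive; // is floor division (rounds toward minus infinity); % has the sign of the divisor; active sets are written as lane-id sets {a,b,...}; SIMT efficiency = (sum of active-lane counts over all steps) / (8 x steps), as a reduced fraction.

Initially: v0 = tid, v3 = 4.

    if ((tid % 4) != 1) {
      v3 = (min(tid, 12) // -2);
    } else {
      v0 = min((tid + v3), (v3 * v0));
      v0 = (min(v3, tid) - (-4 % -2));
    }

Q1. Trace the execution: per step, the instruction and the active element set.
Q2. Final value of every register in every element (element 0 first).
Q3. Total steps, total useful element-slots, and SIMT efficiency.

step 0: eval ((tid % 4) != 1)        {0,1,2,3,4,5,6,7}
step 1: v3 <- (min(tid, 12) // -2)   {0,2,3,4,6,7}
step 2: v0 <- min((tid + v3), (v3 * v0)) {1,5}
step 3: v0 <- (min(v3, tid) - (-4 % -2)) {1,5}

Answer: 4 steps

v0: 0,1,2,3,4,4,6,7
v3: 0,4,-1,-2,-2,4,-3,-4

steps = 4; useful = 18; efficiency = 18/32 = 9/16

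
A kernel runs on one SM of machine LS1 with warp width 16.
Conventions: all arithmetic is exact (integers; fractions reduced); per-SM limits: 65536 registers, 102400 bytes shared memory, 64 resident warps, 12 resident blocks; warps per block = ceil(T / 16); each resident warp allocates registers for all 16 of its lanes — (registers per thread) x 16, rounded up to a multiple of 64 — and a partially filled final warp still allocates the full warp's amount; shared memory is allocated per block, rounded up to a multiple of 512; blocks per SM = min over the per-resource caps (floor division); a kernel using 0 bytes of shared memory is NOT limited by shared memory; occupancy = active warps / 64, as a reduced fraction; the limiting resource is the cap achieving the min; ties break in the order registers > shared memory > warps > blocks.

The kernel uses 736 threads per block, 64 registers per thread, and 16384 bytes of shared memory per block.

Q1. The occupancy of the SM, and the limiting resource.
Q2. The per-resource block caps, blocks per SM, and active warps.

Answer: occupancy 23/32, limited by registers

registers: 1 block
shared memory: 6 blocks
warps: 1 block
blocks: 12 blocks

Answer: 1 block, 46 active warps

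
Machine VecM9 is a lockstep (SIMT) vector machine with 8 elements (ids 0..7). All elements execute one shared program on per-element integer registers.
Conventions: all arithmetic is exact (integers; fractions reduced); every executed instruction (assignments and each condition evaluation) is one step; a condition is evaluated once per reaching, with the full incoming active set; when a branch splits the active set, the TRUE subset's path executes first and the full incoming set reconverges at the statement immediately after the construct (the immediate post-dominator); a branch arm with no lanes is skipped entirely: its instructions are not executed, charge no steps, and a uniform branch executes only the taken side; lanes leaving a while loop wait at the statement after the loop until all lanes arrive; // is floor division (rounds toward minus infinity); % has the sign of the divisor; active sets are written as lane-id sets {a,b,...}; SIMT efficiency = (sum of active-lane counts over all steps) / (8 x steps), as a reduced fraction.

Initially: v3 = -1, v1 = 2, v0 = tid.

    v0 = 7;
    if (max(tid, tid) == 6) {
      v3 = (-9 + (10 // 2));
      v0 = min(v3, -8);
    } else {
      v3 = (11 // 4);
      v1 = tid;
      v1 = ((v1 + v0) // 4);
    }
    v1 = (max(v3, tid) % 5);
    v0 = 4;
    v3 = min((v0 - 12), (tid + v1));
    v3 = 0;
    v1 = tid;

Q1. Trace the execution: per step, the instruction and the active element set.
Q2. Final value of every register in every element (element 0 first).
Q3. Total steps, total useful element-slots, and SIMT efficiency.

step 0: v0 <- 7                      {0,1,2,3,4,5,6,7}
step 1: eval (max(tid, tid) == 6)    {0,1,2,3,4,5,6,7}
step 2: v3 <- (-9 + (10 // 2))       {6}
step 3: v0 <- min(v3, -8)            {6}
step 4: v3 <- (11 // 4)              {0,1,2,3,4,5,7}
step 5: v1 <- tid                    {0,1,2,3,4,5,7}
step 6: v1 <- ((v1 + v0) // 4)       {0,1,2,3,4,5,7}
step 7: v1 <- (max(v3, tid) % 5)     {0,1,2,3,4,5,6,7}
step 8: v0 <- 4                      {0,1,2,3,4,5,6,7}
step 9: v3 <- min((v0 - 12), (tid + v1)) {0,1,2,3,4,5,6,7}
step 10: v3 <- 0                      {0,1,2,3,4,5,6,7}
step 11: v1 <- tid                    {0,1,2,3,4,5,6,7}

Answer: 12 steps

v3: 0,0,0,0,0,0,0,0
v1: 0,1,2,3,4,5,6,7
v0: 4,4,4,4,4,4,4,4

steps = 12; useful = 79; efficiency = 79/96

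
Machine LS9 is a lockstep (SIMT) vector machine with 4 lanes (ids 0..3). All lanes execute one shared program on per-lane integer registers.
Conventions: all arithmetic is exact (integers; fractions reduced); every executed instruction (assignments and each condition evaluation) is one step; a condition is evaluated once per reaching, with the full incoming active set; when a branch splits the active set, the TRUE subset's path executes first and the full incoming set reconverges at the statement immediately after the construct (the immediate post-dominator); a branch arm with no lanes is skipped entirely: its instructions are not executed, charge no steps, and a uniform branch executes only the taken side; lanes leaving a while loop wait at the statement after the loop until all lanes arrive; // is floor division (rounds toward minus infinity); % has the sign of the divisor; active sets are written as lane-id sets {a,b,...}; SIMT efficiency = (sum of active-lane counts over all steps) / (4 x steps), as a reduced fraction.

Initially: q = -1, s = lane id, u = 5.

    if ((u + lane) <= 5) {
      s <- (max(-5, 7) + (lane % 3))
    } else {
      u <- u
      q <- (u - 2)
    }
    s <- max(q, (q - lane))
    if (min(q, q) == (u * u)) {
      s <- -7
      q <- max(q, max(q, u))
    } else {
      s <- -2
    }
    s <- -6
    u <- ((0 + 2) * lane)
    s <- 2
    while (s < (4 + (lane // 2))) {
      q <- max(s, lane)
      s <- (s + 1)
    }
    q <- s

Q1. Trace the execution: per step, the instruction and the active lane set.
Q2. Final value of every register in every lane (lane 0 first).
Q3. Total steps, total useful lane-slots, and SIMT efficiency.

step 0: eval ((u + lane) <= 5)       {0,1,2,3}
step 1: s <- (max(-5, 7) + (lane % 3)) {0}
step 2: u <- u                       {1,2,3}
step 3: q <- (u - 2)                 {1,2,3}
step 4: s <- max(q, (q - lane))      {0,1,2,3}
step 5: eval (min(q, q) == (u * u))  {0,1,2,3}
step 6: s <- -2                      {0,1,2,3}
step 7: s <- -6                      {0,1,2,3}
step 8: u <- ((0 + 2) * lane)        {0,1,2,3}
step 9: s <- 2                       {0,1,2,3}
step 10: eval (s < (4 + (lane // 2))) {0,1,2,3}
step 11: q <- max(s, lane)            {0,1,2,3}
step 12: s <- (s + 1)                 {0,1,2,3}
step 13: eval (s < (4 + (lane // 2))) {0,1,2,3}
step 14: q <- max(s, lane)            {0,1,2,3}
step 15: s <- (s + 1)                 {0,1,2,3}
step 16: eval (s < (4 + (lane // 2))) {0,1,2,3}
step 17: q <- max(s, lane)            {2,3}
step 18: s <- (s + 1)                 {2,3}
step 19: eval (s < (4 + (lane // 2))) {2,3}
step 20: q <- s                       {0,1,2,3}

Answer: 21 steps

q: 4,4,5,5
s: 4,4,5,5
u: 0,2,4,6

steps = 21; useful = 73; efficiency = 73/84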